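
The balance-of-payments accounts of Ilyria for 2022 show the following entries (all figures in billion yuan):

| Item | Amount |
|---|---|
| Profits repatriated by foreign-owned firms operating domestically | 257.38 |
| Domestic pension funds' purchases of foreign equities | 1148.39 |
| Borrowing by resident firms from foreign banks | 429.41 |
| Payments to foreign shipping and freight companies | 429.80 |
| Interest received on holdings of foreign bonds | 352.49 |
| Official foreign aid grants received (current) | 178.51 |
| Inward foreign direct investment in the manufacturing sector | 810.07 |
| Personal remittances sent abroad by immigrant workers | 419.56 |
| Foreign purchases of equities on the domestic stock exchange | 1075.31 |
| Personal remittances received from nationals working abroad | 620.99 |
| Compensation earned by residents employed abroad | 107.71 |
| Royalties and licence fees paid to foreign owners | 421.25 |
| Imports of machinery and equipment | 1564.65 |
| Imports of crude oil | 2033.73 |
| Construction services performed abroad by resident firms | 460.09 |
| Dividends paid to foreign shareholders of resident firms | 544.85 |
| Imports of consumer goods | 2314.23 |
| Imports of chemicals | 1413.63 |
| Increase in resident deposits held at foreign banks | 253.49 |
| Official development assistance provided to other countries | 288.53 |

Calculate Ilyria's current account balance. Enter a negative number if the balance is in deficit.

-7967.82

Goods: -2033.73 - 1413.63 - 1564.65 - 2314.23 = -7326.24
Services: -421.25 - 429.80 + 460.09 = -390.96
Primary income: 352.49 - 544.85 + 107.71 - 257.38 = -342.03
Secondary income: -288.53 + 178.51 + 620.99 - 419.56 = 91.41
Current account = (-7326.24) + (-390.96) + (-342.03) + 91.41 = -7967.82
(Excluded from the current account — financial account: domestic pension funds' purchases of foreign equities 1148.39, borrowing by resident firms from foreign banks 429.41, inward foreign direct investment in the manufacturing sector 810.07, foreign purchases of equities on the domestic stock exchange 1075.31, increase in resident deposits held at foreign banks 253.49.)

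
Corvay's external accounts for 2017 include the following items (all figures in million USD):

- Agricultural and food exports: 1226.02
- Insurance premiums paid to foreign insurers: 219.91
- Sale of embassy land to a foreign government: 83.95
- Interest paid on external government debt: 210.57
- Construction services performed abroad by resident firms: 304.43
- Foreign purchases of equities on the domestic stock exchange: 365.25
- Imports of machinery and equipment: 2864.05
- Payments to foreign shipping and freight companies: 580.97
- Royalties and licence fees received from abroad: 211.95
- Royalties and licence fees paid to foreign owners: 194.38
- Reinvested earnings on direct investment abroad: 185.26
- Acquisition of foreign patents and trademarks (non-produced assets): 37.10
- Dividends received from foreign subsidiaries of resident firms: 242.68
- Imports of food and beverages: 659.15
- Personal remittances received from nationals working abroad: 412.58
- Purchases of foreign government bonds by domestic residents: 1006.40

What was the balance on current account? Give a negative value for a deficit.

Goods: -2864.05 + 1226.02 - 659.15 = -2297.18
Services: -219.91 + 304.43 - 580.97 - 194.38 + 211.95 = -478.88
Primary income: 185.26 - 210.57 + 242.68 = 217.37
Secondary income: 412.58
Current account = (-2297.18) + (-478.88) + 217.37 + 412.58 = -2146.11
(Excluded from the current account — capital account: sale of embassy land to a foreign government 83.95, acquisition of foreign patents and trademarks (non-produced assets) 37.10; financial account: foreign purchases of equities on the domestic stock exchange 365.25, purchases of foreign government bonds by domestic residents 1006.40.)

-2146.11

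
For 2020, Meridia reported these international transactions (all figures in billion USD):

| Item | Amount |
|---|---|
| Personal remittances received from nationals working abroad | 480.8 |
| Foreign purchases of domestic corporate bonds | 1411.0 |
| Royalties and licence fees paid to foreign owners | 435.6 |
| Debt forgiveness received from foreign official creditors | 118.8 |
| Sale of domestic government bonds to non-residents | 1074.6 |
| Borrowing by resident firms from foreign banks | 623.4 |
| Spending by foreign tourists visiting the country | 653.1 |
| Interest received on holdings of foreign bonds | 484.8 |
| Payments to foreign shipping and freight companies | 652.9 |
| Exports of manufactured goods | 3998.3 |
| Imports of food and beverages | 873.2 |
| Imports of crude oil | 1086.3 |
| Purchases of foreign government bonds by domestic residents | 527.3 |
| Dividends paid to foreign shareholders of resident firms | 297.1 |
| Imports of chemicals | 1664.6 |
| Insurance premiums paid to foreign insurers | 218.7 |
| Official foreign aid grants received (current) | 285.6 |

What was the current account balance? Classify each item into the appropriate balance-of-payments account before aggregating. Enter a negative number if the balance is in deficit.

674.2

Goods: 3998.3 - 1664.6 - 1086.3 - 873.2 = 374.2
Services: -218.7 - 652.9 - 435.6 + 653.1 = -654.1
Primary income: -297.1 + 484.8 = 187.7
Secondary income: 285.6 + 480.8 = 766.4
Current account = 374.2 + (-654.1) + 187.7 + 766.4 = 674.2
(Excluded from the current account — financial account: foreign purchases of domestic corporate bonds 1411.0, sale of domestic government bonds to non-residents 1074.6, borrowing by resident firms from foreign banks 623.4, purchases of foreign government bonds by domestic residents 527.3; capital account: debt forgiveness received from foreign official creditors 118.8.)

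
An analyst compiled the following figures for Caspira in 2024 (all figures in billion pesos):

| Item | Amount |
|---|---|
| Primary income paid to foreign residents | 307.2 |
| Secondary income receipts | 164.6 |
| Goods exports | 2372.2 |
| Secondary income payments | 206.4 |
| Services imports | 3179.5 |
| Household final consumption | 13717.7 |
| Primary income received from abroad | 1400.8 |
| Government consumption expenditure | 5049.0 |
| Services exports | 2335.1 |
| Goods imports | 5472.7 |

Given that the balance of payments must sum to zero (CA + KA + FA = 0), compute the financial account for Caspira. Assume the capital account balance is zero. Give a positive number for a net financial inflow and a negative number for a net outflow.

Goods balance = 2372.2 - 5472.7 = -3100.5
Services balance = 2335.1 - 3179.5 = -844.4
Trade balance (goods + services) = -3100.5 + (-844.4) = -3944.9
Net primary income = 1400.8 - 307.2 = 1093.6
Net secondary income = 164.6 - 206.4 = -41.8
Current account = -3944.9 + 1093.6 + (-41.8) = -2893.1
Financial account = -(-2893.1) = 2893.1

2893.1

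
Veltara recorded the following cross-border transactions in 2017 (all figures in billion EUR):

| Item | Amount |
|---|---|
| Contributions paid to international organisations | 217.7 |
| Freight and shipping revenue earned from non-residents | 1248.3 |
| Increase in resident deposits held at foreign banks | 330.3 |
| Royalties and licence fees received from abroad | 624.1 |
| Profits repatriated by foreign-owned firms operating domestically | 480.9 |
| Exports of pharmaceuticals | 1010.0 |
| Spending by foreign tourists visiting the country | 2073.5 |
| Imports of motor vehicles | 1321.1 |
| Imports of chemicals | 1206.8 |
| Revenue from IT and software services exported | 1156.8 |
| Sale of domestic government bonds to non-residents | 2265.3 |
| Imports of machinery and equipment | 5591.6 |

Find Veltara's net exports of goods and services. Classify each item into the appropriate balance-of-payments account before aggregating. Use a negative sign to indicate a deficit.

Goods: -5591.6 + 1010.0 - 1206.8 - 1321.1 = -7109.5
Services: 1248.3 + 624.1 + 1156.8 + 2073.5 = 5102.7
Trade balance = -7109.5 + 5102.7 = -2006.8
(Excluded from the trade balance — secondary income: contributions paid to international organisations 217.7; financial account: increase in resident deposits held at foreign banks 330.3, sale of domestic government bonds to non-residents 2265.3; primary income: profits repatriated by foreign-owned firms operating domestically 480.9.)

-2006.8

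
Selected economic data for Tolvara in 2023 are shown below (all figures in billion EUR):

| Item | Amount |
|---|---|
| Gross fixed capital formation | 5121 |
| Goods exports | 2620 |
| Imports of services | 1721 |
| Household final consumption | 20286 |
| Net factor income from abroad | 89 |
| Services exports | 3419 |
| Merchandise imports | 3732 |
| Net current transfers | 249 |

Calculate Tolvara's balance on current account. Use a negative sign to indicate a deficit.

924

Goods balance = 2620 - 3732 = -1112
Services balance = 3419 - 1721 = 1698
Trade balance (goods + services) = -1112 + 1698 = 586
Net primary income = 89
Net secondary income = 249
Current account = 586 + 89 + 249 = 924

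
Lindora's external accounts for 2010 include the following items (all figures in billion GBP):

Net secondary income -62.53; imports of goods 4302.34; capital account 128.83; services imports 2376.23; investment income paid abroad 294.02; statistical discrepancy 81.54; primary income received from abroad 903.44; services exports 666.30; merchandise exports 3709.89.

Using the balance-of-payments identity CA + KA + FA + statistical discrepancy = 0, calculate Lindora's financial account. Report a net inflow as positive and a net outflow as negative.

1545.12

Goods balance = 3709.89 - 4302.34 = -592.45
Services balance = 666.30 - 2376.23 = -1709.93
Trade balance (goods + services) = -592.45 + (-1709.93) = -2302.38
Net primary income = 903.44 - 294.02 = 609.42
Net secondary income = -62.53
Current account = -2302.38 + 609.42 + (-62.53) = -1755.49
Financial account = -(-1755.49 + 128.83 + 81.54) = 1545.12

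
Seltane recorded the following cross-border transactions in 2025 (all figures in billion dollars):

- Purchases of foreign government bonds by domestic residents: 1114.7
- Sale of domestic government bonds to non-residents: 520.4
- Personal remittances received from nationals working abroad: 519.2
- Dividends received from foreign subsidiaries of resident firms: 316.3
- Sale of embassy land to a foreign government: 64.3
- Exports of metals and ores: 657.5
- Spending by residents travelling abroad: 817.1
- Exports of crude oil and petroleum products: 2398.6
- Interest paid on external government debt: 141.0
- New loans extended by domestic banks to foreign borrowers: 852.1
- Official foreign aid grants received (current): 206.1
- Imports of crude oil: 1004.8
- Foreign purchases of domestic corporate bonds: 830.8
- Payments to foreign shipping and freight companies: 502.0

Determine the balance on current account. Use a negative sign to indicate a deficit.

Goods: 657.5 - 1004.8 + 2398.6 = 2051.3
Services: -817.1 - 502.0 = -1319.1
Primary income: 316.3 - 141.0 = 175.3
Secondary income: 206.1 + 519.2 = 725.3
Current account = 2051.3 + (-1319.1) + 175.3 + 725.3 = 1632.8
(Excluded from the current account — financial account: purchases of foreign government bonds by domestic residents 1114.7, sale of domestic government bonds to non-residents 520.4, new loans extended by domestic banks to foreign borrowers 852.1, foreign purchases of domestic corporate bonds 830.8; capital account: sale of embassy land to a foreign government 64.3.)

1632.8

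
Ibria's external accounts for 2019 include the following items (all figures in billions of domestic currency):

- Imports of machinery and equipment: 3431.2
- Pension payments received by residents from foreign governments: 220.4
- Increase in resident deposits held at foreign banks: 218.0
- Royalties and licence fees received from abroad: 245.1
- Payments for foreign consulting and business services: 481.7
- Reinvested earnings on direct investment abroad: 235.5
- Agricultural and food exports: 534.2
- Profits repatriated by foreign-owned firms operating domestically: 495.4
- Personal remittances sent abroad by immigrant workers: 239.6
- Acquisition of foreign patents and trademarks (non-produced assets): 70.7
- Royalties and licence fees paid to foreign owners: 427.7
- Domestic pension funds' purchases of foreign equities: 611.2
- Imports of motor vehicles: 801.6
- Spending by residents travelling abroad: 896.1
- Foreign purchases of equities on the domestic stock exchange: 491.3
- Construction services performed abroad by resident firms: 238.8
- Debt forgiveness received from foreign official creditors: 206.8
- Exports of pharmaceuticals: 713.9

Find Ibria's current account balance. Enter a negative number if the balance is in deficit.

Goods: 713.9 - 3431.2 + 534.2 - 801.6 = -2984.7
Services: 245.1 - 896.1 - 427.7 - 481.7 + 238.8 = -1321.6
Primary income: -495.4 + 235.5 = -259.9
Secondary income: 220.4 - 239.6 = -19.2
Current account = (-2984.7) + (-1321.6) + (-259.9) + (-19.2) = -4585.4
(Excluded from the current account — financial account: increase in resident deposits held at foreign banks 218.0, domestic pension funds' purchases of foreign equities 611.2, foreign purchases of equities on the domestic stock exchange 491.3; capital account: acquisition of foreign patents and trademarks (non-produced assets) 70.7, debt forgiveness received from foreign official creditors 206.8.)

-4585.4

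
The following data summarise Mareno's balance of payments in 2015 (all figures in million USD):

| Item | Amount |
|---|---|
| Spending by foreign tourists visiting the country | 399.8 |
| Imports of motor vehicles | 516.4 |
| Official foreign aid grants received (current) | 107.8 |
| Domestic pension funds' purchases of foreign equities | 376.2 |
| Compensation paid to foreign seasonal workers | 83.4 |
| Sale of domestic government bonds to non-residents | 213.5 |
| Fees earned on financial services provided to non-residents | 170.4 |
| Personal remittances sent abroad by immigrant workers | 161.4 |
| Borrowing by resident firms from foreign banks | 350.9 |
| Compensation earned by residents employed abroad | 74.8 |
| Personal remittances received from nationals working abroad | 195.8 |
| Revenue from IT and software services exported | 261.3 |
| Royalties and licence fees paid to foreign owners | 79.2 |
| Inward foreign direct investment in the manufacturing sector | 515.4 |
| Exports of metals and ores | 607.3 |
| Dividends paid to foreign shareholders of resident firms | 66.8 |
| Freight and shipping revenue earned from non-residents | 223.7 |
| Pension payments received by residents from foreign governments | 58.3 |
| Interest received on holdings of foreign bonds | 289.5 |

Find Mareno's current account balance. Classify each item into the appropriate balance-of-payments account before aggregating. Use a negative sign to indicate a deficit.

1481.5

Goods: -516.4 + 607.3 = 90.9
Services: 223.7 + 261.3 + 399.8 + 170.4 - 79.2 = 976.0
Primary income: 289.5 - 66.8 + 74.8 - 83.4 = 214.1
Secondary income: 58.3 + 107.8 - 161.4 + 195.8 = 200.5
Current account = 90.9 + 976.0 + 214.1 + 200.5 = 1481.5
(Excluded from the current account — financial account: domestic pension funds' purchases of foreign equities 376.2, sale of domestic government bonds to non-residents 213.5, borrowing by resident firms from foreign banks 350.9, inward foreign direct investment in the manufacturing sector 515.4.)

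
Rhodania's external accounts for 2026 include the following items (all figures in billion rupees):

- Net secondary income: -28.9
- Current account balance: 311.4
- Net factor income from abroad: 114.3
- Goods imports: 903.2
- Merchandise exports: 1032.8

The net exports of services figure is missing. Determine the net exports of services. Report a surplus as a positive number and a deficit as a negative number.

96.4

Current account = goods balance + services balance + net primary income + net secondary income
Sum of the known components = 215.0
Net exports of services = CA - (known components) = 311.4 - 215.0 = 96.4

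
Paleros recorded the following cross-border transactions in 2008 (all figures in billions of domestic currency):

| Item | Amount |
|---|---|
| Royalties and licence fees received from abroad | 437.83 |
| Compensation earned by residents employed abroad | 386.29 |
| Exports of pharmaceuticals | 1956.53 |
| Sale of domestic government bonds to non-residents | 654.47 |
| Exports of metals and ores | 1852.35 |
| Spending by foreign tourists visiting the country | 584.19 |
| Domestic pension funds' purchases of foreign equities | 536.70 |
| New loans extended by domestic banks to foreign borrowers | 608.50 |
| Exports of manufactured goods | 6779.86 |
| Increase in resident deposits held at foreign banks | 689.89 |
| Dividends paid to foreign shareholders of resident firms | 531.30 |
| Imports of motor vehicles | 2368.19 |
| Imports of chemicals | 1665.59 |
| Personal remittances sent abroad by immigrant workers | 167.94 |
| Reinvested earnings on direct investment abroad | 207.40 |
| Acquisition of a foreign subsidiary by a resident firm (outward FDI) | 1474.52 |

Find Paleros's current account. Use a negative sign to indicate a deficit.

7471.43

Goods: 1956.53 - 1665.59 + 6779.86 + 1852.35 - 2368.19 = 6554.96
Services: 437.83 + 584.19 = 1022.02
Primary income: 207.40 + 386.29 - 531.30 = 62.39
Secondary income: -167.94
Current account = 6554.96 + 1022.02 + 62.39 + (-167.94) = 7471.43
(Excluded from the current account — financial account: sale of domestic government bonds to non-residents 654.47, domestic pension funds' purchases of foreign equities 536.70, new loans extended by domestic banks to foreign borrowers 608.50, increase in resident deposits held at foreign banks 689.89, acquisition of a foreign subsidiary by a resident firm (outward FDI) 1474.52.)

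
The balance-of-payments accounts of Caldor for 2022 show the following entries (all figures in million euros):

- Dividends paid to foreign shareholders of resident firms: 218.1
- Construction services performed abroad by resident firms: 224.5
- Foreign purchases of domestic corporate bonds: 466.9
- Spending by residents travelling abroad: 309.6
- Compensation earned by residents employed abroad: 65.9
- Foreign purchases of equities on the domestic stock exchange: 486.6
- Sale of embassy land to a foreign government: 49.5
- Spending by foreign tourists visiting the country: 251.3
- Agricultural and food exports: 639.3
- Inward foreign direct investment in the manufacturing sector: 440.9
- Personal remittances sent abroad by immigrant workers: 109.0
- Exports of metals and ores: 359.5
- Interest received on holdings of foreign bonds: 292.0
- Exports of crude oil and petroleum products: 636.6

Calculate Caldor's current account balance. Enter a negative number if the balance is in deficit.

1832.4

Goods: 359.5 + 639.3 + 636.6 = 1635.4
Services: -309.6 + 224.5 + 251.3 = 166.2
Primary income: 65.9 + 292.0 - 218.1 = 139.8
Secondary income: -109.0
Current account = 1635.4 + 166.2 + 139.8 + (-109.0) = 1832.4
(Excluded from the current account — financial account: foreign purchases of domestic corporate bonds 466.9, foreign purchases of equities on the domestic stock exchange 486.6, inward foreign direct investment in the manufacturing sector 440.9; capital account: sale of embassy land to a foreign government 49.5.)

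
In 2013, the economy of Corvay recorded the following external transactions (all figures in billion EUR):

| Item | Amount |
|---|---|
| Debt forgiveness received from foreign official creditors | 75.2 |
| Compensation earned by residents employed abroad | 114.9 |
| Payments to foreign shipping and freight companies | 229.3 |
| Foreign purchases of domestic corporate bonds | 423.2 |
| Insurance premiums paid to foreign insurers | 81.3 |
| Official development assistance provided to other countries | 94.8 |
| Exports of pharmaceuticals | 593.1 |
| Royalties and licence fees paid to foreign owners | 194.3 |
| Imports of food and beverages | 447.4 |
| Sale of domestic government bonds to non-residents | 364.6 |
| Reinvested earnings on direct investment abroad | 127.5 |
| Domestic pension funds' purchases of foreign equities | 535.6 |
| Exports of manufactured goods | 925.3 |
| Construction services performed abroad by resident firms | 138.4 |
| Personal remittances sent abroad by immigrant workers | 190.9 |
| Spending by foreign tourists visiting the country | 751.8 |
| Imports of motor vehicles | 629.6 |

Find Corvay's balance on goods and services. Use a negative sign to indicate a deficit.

Goods: 925.3 - 629.6 + 593.1 - 447.4 = 441.4
Services: 138.4 + 751.8 - 81.3 - 194.3 - 229.3 = 385.3
Trade balance = 441.4 + 385.3 = 826.7
(Excluded from the trade balance — capital account: debt forgiveness received from foreign official creditors 75.2; primary income: compensation earned by residents employed abroad 114.9, reinvested earnings on direct investment abroad 127.5; financial account: foreign purchases of domestic corporate bonds 423.2, sale of domestic government bonds to non-residents 364.6, domestic pension funds' purchases of foreign equities 535.6; secondary income: official development assistance provided to other countries 94.8, personal remittances sent abroad by immigrant workers 190.9.)

826.7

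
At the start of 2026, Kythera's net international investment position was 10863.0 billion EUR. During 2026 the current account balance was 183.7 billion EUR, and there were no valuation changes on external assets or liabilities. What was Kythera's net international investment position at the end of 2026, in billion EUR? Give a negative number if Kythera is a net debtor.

11046.7

With no valuation effects, change in NIIP = current account = 183.7
End-of-year NIIP = 10863.0 + 183.7 = 11046.7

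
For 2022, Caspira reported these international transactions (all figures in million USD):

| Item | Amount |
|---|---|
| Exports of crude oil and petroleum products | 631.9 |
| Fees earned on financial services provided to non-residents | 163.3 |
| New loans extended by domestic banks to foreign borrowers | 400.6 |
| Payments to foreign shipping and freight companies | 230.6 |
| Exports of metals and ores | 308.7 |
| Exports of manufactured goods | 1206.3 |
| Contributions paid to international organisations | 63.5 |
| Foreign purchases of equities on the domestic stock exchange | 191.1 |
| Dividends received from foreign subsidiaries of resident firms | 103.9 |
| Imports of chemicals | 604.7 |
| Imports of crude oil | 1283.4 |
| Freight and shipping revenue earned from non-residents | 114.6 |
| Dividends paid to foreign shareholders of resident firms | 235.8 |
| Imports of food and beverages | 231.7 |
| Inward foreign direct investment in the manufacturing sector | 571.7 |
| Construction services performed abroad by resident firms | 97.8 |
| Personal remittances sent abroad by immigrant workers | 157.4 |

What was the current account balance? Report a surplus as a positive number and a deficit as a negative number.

-180.6

Goods: -231.7 + 631.9 + 1206.3 - 604.7 - 1283.4 + 308.7 = 27.1
Services: -230.6 + 114.6 + 163.3 + 97.8 = 145.1
Primary income: 103.9 - 235.8 = -131.9
Secondary income: -157.4 - 63.5 = -220.9
Current account = 27.1 + 145.1 + (-131.9) + (-220.9) = -180.6
(Excluded from the current account — financial account: new loans extended by domestic banks to foreign borrowers 400.6, foreign purchases of equities on the domestic stock exchange 191.1, inward foreign direct investment in the manufacturing sector 571.7.)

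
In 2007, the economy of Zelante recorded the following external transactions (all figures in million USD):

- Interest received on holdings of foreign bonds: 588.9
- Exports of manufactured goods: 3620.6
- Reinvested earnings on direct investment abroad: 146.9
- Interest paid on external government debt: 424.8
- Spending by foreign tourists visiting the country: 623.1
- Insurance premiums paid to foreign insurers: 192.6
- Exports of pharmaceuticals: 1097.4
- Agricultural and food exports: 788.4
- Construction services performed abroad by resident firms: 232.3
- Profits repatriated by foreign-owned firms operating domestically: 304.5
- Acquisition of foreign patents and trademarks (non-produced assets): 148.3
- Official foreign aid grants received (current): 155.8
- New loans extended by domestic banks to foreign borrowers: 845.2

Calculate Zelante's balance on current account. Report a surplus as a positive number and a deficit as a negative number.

6331.5

Goods: 3620.6 + 1097.4 + 788.4 = 5506.4
Services: 623.1 + 232.3 - 192.6 = 662.8
Primary income: -304.5 + 588.9 + 146.9 - 424.8 = 6.5
Secondary income: 155.8
Current account = 5506.4 + 662.8 + 6.5 + 155.8 = 6331.5
(Excluded from the current account — capital account: acquisition of foreign patents and trademarks (non-produced assets) 148.3; financial account: new loans extended by domestic banks to foreign borrowers 845.2.)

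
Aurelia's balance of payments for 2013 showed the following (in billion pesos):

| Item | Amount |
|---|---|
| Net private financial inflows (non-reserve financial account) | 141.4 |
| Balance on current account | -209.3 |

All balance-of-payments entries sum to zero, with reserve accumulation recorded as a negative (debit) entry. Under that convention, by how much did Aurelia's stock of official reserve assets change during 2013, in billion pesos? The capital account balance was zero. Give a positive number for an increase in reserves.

-67.9

Official reserve transactions balance = -((-209.3) + 141.4) = 67.9
An accumulation of reserves is recorded as a debit (negative entry), so the change in the stock of reserves is the negative of that balance.
Change in official reserves = -(67.9) = -67.9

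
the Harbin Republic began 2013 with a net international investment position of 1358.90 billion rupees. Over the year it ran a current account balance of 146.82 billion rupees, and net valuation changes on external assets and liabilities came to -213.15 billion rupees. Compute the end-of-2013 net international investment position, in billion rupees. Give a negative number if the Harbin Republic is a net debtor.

Change in NIIP = current account + net valuation change = 146.82 + (-213.15) = -66.33
End-of-year NIIP = 1358.90 + (-66.33) = 1292.57

1292.57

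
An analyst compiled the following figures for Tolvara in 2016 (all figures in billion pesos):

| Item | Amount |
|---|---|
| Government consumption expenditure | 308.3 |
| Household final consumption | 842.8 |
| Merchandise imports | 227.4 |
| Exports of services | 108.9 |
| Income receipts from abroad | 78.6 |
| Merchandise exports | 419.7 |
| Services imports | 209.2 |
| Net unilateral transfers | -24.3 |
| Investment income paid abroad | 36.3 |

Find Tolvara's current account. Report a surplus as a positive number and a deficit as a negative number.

110.0

Goods balance = 419.7 - 227.4 = 192.3
Services balance = 108.9 - 209.2 = -100.3
Trade balance (goods + services) = 192.3 + (-100.3) = 92.0
Net primary income = 78.6 - 36.3 = 42.3
Net secondary income = -24.3
Current account = 92.0 + 42.3 + (-24.3) = 110.0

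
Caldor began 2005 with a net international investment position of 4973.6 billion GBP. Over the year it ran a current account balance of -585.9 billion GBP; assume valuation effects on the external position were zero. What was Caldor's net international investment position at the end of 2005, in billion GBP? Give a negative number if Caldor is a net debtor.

With no valuation effects, change in NIIP = current account = -585.9
End-of-year NIIP = 4973.6 + (-585.9) = 4387.7

4387.7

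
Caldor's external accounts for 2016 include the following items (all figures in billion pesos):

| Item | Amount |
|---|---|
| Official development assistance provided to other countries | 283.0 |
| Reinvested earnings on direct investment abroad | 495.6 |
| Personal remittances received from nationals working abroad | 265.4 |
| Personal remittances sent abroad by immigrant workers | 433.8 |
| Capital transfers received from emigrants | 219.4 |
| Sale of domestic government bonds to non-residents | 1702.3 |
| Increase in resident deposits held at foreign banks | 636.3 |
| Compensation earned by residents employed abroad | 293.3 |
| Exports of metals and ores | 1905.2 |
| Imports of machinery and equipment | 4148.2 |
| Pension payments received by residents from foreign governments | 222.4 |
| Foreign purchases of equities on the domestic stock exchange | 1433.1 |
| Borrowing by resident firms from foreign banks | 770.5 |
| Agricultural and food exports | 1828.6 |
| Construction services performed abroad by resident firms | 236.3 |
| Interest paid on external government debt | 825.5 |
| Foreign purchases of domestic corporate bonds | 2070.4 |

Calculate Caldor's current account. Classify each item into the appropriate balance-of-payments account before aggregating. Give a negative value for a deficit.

Goods: 1905.2 - 4148.2 + 1828.6 = -414.4
Services: 236.3
Primary income: 293.3 - 825.5 + 495.6 = -36.6
Secondary income: -283.0 + 265.4 + 222.4 - 433.8 = -229.0
Current account = (-414.4) + 236.3 + (-36.6) + (-229.0) = -443.7
(Excluded from the current account — capital account: capital transfers received from emigrants 219.4; financial account: sale of domestic government bonds to non-residents 1702.3, increase in resident deposits held at foreign banks 636.3, foreign purchases of equities on the domestic stock exchange 1433.1, borrowing by resident firms from foreign banks 770.5, foreign purchases of domestic corporate bonds 2070.4.)

-443.7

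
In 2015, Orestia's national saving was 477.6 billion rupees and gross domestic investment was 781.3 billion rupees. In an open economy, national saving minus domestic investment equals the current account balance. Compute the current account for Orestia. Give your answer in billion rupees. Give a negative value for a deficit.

S - I = CA (net lending to the rest of the world).
CA = S - I = 477.6 - 781.3 = -303.7

-303.7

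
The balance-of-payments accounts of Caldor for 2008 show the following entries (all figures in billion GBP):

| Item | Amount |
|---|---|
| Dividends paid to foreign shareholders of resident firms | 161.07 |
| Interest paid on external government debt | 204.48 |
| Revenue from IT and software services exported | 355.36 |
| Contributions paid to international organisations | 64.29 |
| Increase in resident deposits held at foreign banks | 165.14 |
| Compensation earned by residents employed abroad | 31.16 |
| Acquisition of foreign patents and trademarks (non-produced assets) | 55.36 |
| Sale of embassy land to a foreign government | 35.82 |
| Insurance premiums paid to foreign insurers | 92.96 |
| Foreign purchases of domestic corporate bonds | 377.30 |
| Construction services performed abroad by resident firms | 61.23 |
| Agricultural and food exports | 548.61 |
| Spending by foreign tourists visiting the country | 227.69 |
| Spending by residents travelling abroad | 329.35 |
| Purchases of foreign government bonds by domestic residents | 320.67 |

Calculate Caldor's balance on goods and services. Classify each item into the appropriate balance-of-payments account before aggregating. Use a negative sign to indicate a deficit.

770.58

Goods: 548.61
Services: 355.36 - 329.35 + 61.23 + 227.69 - 92.96 = 221.97
Trade balance = 548.61 + 221.97 = 770.58
(Excluded from the trade balance — primary income: dividends paid to foreign shareholders of resident firms 161.07, interest paid on external government debt 204.48, compensation earned by residents employed abroad 31.16; secondary income: contributions paid to international organisations 64.29; financial account: increase in resident deposits held at foreign banks 165.14, foreign purchases of domestic corporate bonds 377.30, purchases of foreign government bonds by domestic residents 320.67; capital account: acquisition of foreign patents and trademarks (non-produced assets) 55.36, sale of embassy land to a foreign government 35.82.)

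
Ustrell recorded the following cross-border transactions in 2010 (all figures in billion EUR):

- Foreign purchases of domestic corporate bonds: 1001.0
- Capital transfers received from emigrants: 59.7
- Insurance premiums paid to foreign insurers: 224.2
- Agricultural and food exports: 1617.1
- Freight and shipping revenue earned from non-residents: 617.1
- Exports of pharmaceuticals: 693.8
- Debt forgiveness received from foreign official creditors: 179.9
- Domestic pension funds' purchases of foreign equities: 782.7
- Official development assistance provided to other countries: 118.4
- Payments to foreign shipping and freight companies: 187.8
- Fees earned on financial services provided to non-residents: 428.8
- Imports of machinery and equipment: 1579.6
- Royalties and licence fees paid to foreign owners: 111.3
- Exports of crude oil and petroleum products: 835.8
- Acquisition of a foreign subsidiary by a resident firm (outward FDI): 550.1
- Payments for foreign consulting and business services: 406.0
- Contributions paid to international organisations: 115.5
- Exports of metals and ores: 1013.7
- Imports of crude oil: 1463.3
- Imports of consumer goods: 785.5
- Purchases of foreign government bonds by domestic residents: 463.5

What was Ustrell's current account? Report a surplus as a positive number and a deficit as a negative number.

214.7

Goods: -785.5 + 1617.1 - 1579.6 - 1463.3 + 693.8 + 835.8 + 1013.7 = 332.0
Services: 617.1 - 224.2 + 428.8 - 111.3 - 187.8 - 406.0 = 116.6
Secondary income: -115.5 - 118.4 = -233.9
Current account = 332.0 + 116.6 + (-233.9) = 214.7
(Excluded from the current account — financial account: foreign purchases of domestic corporate bonds 1001.0, domestic pension funds' purchases of foreign equities 782.7, acquisition of a foreign subsidiary by a resident firm (outward FDI) 550.1, purchases of foreign government bonds by domestic residents 463.5; capital account: capital transfers received from emigrants 59.7, debt forgiveness received from foreign official creditors 179.9.)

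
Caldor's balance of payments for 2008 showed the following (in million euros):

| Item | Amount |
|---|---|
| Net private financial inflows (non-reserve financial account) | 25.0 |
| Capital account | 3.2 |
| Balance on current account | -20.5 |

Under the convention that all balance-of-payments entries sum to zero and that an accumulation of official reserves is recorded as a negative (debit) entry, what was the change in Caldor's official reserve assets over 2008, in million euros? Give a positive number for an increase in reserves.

Official reserve transactions balance = -((-20.5) + 3.2 + 25.0) = -7.7
An accumulation of reserves is recorded as a debit (negative entry), so the change in the stock of reserves is the negative of that balance.
Change in official reserves = -(-7.7) = 7.7

7.7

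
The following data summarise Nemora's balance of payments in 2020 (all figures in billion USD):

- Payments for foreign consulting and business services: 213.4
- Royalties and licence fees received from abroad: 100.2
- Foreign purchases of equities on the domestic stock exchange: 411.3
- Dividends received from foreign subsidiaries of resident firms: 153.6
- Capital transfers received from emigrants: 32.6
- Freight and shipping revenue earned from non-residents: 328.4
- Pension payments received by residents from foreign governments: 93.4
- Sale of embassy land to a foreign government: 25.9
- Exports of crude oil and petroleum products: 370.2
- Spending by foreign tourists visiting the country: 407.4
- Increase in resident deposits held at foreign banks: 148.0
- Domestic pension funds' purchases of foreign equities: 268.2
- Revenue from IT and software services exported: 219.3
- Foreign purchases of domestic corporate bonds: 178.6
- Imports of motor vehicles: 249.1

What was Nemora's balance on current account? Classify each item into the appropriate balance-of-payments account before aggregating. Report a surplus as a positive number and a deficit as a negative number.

Goods: 370.2 - 249.1 = 121.1
Services: 328.4 + 219.3 + 407.4 - 213.4 + 100.2 = 841.9
Primary income: 153.6
Secondary income: 93.4
Current account = 121.1 + 841.9 + 153.6 + 93.4 = 1210.0
(Excluded from the current account — financial account: foreign purchases of equities on the domestic stock exchange 411.3, increase in resident deposits held at foreign banks 148.0, domestic pension funds' purchases of foreign equities 268.2, foreign purchases of domestic corporate bonds 178.6; capital account: capital transfers received from emigrants 32.6, sale of embassy land to a foreign government 25.9.)

1210.0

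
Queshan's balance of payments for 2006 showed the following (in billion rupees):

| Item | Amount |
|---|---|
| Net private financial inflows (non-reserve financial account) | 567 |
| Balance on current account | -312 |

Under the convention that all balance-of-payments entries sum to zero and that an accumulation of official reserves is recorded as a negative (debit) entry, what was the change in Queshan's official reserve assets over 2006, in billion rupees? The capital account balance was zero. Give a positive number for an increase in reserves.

255

Official reserve transactions balance = -((-312) + 567) = -255
An accumulation of reserves is recorded as a debit (negative entry), so the change in the stock of reserves is the negative of that balance.
Change in official reserves = -(-255) = 255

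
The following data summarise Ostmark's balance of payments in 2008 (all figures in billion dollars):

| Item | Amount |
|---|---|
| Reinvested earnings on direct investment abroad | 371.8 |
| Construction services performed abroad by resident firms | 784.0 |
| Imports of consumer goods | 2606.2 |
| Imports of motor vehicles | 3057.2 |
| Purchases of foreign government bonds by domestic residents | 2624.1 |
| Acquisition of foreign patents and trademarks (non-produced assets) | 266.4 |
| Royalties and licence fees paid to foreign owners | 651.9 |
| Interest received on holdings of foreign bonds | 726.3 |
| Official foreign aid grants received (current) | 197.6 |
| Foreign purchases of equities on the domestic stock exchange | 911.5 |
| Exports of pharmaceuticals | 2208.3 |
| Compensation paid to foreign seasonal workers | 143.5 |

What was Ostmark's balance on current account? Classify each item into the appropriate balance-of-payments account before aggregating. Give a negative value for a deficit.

-2170.8

Goods: -3057.2 - 2606.2 + 2208.3 = -3455.1
Services: 784.0 - 651.9 = 132.1
Primary income: 371.8 - 143.5 + 726.3 = 954.6
Secondary income: 197.6
Current account = (-3455.1) + 132.1 + 954.6 + 197.6 = -2170.8
(Excluded from the current account — financial account: purchases of foreign government bonds by domestic residents 2624.1, foreign purchases of equities on the domestic stock exchange 911.5; capital account: acquisition of foreign patents and trademarks (non-produced assets) 266.4.)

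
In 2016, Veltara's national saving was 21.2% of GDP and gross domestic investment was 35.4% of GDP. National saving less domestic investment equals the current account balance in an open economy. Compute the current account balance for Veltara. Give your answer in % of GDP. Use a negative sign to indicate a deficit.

CA = S - I = 21.2 - 35.4 = -14.2

-14.2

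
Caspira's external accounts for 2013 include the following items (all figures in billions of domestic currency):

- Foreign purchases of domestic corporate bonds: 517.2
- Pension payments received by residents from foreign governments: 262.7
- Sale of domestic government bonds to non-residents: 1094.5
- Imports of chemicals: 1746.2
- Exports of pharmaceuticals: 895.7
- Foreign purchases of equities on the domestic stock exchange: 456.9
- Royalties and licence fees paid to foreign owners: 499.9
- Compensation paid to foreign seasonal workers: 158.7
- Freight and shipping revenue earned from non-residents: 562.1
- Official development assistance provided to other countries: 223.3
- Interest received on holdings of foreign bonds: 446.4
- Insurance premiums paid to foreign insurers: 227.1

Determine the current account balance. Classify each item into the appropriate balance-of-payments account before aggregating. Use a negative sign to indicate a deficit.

-688.3

Goods: -1746.2 + 895.7 = -850.5
Services: 562.1 - 227.1 - 499.9 = -164.9
Primary income: 446.4 - 158.7 = 287.7
Secondary income: -223.3 + 262.7 = 39.4
Current account = (-850.5) + (-164.9) + 287.7 + 39.4 = -688.3
(Excluded from the current account — financial account: foreign purchases of domestic corporate bonds 517.2, sale of domestic government bonds to non-residents 1094.5, foreign purchases of equities on the domestic stock exchange 456.9.)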